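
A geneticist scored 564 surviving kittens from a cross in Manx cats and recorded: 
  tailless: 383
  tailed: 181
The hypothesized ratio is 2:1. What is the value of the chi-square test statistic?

0.391

Expected counts for N = 564 under a 2:1 ratio (total parts = 3):
  tailless: 564 × 2/3 = 376
  tailed: 564 × 1/3 = 188
χ² = Σ (O − E)² / E
  tailless: (383 − 376)² / 376 = 0.1303
  tailed: (181 − 188)² / 188 = 0.2606
χ² = 0.1303 + 0.2606 = 0.3909 ≈ 0.391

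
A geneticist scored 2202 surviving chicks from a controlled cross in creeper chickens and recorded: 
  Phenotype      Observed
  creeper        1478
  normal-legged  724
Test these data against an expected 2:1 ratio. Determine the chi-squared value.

0.204

Total ratio parts = 3. Expected numbers out of 2202:
  creeper: 2202 × 2/3 = 1468
  normal-legged: 2202 × 1/3 = 734
χ² = Σ (O − E)² / E
  creeper: (1478 − 1468)² / 1468 = 0.0681
  normal-legged: (724 − 734)² / 734 = 0.1362
χ² = 0.0681 + 0.1362 = 0.2043 ≈ 0.204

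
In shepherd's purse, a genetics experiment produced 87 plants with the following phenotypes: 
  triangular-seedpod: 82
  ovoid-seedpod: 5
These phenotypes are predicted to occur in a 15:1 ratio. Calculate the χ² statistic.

Total ratio parts = 16. Expected numbers out of 87:
  triangular-seedpod: 87 × 15/16 = 81.5625
  ovoid-seedpod: 87 × 1/16 = 5.4375
χ² = Σ (O − E)² / E
  triangular-seedpod: (82 − 81.5625)² / 81.5625 = 0.0023
  ovoid-seedpod: (5 − 5.4375)² / 5.4375 = 0.0352
χ² = 0.0023 + 0.0352 = 0.0375 ≈ 0.038

0.038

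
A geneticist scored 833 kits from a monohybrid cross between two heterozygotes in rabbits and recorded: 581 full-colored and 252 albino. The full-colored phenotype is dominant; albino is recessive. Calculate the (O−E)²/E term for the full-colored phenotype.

For a monohybrid cross between heterozygotes with complete dominance, the expected phenotypic ratio is 3:1.
Expected counts for N = 833 under a 3:1 ratio (total parts = 4):
  full-colored: 833 × 3/4 = 624.75
  albino: 833 × 1/4 = 208.25
Contribution of full-colored: (581 − 624.75)² / 624.75 = 3.0637

3.064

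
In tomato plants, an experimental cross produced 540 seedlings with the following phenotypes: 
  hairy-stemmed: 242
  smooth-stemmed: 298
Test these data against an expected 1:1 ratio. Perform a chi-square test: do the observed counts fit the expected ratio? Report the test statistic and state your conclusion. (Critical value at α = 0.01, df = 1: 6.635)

Under the 1:1 hypothesis (Σ ratio = 2, N = 540):
  hairy-stemmed: 540 × 1/2 = 270
  smooth-stemmed: 540 × 1/2 = 270
χ² = Σ (O − E)² / E
  hairy-stemmed: (242 − 270)² / 270 = 2.9037
  smooth-stemmed: (298 − 270)² / 270 = 2.9037
χ² = 2.9037 + 2.9037 = 5.8074 ≈ 5.807
Degrees of freedom = 2 − 1 = 1; critical value at α = 0.01 is 6.635.
Since 5.807 < 6.635, we fail to reject the null hypothesis — the data are consistent with the 1:1 ratio.

5.807; consistent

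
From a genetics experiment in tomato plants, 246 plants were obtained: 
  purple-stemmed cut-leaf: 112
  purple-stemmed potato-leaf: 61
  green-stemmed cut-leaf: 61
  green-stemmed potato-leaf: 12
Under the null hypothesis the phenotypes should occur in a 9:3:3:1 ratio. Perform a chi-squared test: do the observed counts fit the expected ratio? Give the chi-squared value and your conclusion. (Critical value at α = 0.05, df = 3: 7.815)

15.362; not consistent

Under the 9:3:3:1 hypothesis (Σ ratio = 16, N = 246):
  purple-stemmed cut-leaf: 246 × 9/16 = 138.375
  purple-stemmed potato-leaf: 246 × 3/16 = 46.125
  green-stemmed cut-leaf: 246 × 3/16 = 46.125
  green-stemmed potato-leaf: 246 × 1/16 = 15.375
χ² = Σ (O − E)² / E
  purple-stemmed cut-leaf: (112 − 138.375)² / 138.375 = 5.0272
  purple-stemmed potato-leaf: (61 − 46.125)² / 46.125 = 4.7971
  green-stemmed cut-leaf: (61 − 46.125)² / 46.125 = 4.7971
  green-stemmed potato-leaf: (12 − 15.375)² / 15.375 = 0.7409
χ² = 5.0272 + 4.7971 + 4.7971 + 0.7409 = 15.3623 ≈ 15.362
Degrees of freedom = 4 − 1 = 3; critical value at α = 0.05 is 7.815.
Since 15.362 > 7.815, we reject the null hypothesis — the data do not fit the 9:3:3:1 ratio.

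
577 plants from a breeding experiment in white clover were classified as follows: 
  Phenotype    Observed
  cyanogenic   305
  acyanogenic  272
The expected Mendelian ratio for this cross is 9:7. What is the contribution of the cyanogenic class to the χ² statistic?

The 9:7 ratio has 16 parts, so with N = 577 the expected counts are:
  cyanogenic: 577 × 9/16 = 324.5625
  acyanogenic: 577 × 7/16 = 252.4375
Contribution of cyanogenic: (305 − 324.5625)² / 324.5625 = 1.1791

1.179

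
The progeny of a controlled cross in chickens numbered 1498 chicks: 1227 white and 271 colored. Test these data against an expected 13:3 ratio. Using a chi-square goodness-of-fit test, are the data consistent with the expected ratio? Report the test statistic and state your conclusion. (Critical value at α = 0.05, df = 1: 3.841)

Under the 13:3 hypothesis (Σ ratio = 16, N = 1498):
  white: 1498 × 13/16 = 1217.125
  colored: 1498 × 3/16 = 280.875
χ² = Σ (O − E)² / E
  white: (1227 − 1217.125)² / 1217.125 = 0.0801
  colored: (271 − 280.875)² / 280.875 = 0.3472
χ² = 0.0801 + 0.3472 = 0.4273 ≈ 0.427
Degrees of freedom = 2 − 1 = 1; critical value at α = 0.05 is 3.841.
Since 0.427 < 3.841, we fail to reject the null hypothesis — the data are consistent with the 13:3 ratio.

0.427; consistent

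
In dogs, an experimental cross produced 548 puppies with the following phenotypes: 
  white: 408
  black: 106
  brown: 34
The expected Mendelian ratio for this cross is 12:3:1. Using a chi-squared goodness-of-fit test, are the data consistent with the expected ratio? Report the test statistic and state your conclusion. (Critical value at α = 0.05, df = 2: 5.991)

0.127; consistent

Expected counts for N = 548 under a 12:3:1 ratio (total parts = 16):
  white: 548 × 12/16 = 411
  black: 548 × 3/16 = 102.75
  brown: 548 × 1/16 = 34.25
χ² = Σ (O − E)² / E
  white: (408 − 411)² / 411 = 0.0219
  black: (106 − 102.75)² / 102.75 = 0.1028
  brown: (34 − 34.25)² / 34.25 = 0.0018
χ² = 0.0219 + 0.1028 + 0.0018 = 0.1265 ≈ 0.127
Degrees of freedom = 3 − 1 = 2; critical value at α = 0.05 is 5.991.
Since 0.127 < 5.991, we fail to reject the null hypothesis — the data are consistent with the 12:3:1 ratio.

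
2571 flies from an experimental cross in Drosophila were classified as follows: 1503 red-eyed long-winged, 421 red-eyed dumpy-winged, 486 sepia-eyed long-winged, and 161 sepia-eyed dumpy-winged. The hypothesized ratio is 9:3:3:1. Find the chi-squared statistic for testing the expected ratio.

Total ratio parts = 16. Expected numbers out of 2571:
  red-eyed long-winged: 2571 × 9/16 = 1446.1875
  red-eyed dumpy-winged: 2571 × 3/16 = 482.0625
  sepia-eyed long-winged: 2571 × 3/16 = 482.0625
  sepia-eyed dumpy-winged: 2571 × 1/16 = 160.6875
χ² = Σ (O − E)² / E
  red-eyed long-winged: (1503 − 1446.1875)² / 1446.1875 = 2.2318
  red-eyed dumpy-winged: (421 − 482.0625)² / 482.0625 = 7.7347
  sepia-eyed long-winged: (486 − 482.0625)² / 482.0625 = 0.0322
  sepia-eyed dumpy-winged: (161 − 160.6875)² / 160.6875 = 0.0006
χ² = 2.2318 + 7.7347 + 0.0322 + 0.0006 = 9.9993 ≈ 9.999

9.999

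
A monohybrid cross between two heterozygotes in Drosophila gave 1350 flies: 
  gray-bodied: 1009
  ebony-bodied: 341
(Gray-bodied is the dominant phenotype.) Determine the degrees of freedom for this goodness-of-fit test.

1

For a monohybrid cross between heterozygotes with complete dominance, the expected phenotypic ratio is 3:1.
A goodness-of-fit test with 2 phenotype classes has df = 2 − 1 = 1.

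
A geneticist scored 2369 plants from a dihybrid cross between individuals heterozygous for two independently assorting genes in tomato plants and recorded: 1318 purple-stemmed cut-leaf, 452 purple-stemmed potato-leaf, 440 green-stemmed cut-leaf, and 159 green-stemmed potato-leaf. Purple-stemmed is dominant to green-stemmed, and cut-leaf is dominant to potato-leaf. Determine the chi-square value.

1.144

A dihybrid F₂ with independent assortment and complete dominance at both loci gives a 9:3:3:1 phenotypic ratio.
Under the 9:3:3:1 hypothesis (Σ ratio = 16, N = 2369):
  purple-stemmed cut-leaf: 2369 × 9/16 = 1332.5625
  purple-stemmed potato-leaf: 2369 × 3/16 = 444.1875
  green-stemmed cut-leaf: 2369 × 3/16 = 444.1875
  green-stemmed potato-leaf: 2369 × 1/16 = 148.0625
χ² = Σ (O − E)² / E
  purple-stemmed cut-leaf: (1318 − 1332.5625)² / 1332.5625 = 0.1591
  purple-stemmed potato-leaf: (452 − 444.1875)² / 444.1875 = 0.1374
  green-stemmed cut-leaf: (440 − 444.1875)² / 444.1875 = 0.0395
  green-stemmed potato-leaf: (159 − 148.0625)² / 148.0625 = 0.8080
χ² = 0.1591 + 0.1374 + 0.0395 + 0.8080 = 1.144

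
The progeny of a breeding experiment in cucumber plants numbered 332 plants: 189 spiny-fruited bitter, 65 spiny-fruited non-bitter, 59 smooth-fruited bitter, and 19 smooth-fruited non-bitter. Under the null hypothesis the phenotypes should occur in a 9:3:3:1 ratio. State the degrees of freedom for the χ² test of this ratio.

A goodness-of-fit test with 4 phenotype classes has df = 4 − 1 = 3.

3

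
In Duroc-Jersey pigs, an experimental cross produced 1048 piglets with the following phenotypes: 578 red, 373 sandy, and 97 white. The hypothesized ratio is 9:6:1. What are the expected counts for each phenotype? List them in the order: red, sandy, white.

Expected counts for N = 1048 under a 9:6:1 ratio (total parts = 16):
  red: 1048 × 9/16 = 589.5
  sandy: 1048 × 6/16 = 393
  white: 1048 × 1/16 = 65.5

589.5, 393, 65.5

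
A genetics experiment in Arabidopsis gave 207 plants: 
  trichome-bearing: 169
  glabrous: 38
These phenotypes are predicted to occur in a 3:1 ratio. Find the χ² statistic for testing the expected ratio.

Total ratio parts = 4. Expected numbers out of 207:
  trichome-bearing: 207 × 3/4 = 155.25
  glabrous: 207 × 1/4 = 51.75
χ² = Σ (O − E)² / E
  trichome-bearing: (169 − 155.25)² / 155.25 = 1.2178
  glabrous: (38 − 51.75)² / 51.75 = 3.6534
χ² = 1.2178 + 3.6534 = 4.8712 ≈ 4.871

4.871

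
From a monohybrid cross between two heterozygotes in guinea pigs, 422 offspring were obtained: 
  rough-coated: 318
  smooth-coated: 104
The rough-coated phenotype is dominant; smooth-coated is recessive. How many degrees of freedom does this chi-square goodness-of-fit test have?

1

For a monohybrid cross between heterozygotes with complete dominance, the expected phenotypic ratio is 3:1.
A goodness-of-fit test with 2 phenotype classes has df = 2 − 1 = 1.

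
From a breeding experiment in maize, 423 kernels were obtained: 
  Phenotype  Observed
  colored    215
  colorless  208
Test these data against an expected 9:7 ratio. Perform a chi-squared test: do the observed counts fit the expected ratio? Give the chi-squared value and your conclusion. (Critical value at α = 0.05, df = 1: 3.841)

Expected counts for N = 423 under a 9:7 ratio (total parts = 16):
  colored: 423 × 9/16 = 237.9375
  colorless: 423 × 7/16 = 185.0625
χ² = Σ (O − E)² / E
  colored: (215 − 237.9375)² / 237.9375 = 2.2112
  colorless: (208 − 185.0625)² / 185.0625 = 2.8430
χ² = 2.2112 + 2.8430 = 5.0542 ≈ 5.054
Degrees of freedom = 2 − 1 = 1; critical value at α = 0.05 is 3.841.
Since 5.054 > 3.841, we reject the null hypothesis — the data do not fit the 9:7 ratio.

5.054; not consistent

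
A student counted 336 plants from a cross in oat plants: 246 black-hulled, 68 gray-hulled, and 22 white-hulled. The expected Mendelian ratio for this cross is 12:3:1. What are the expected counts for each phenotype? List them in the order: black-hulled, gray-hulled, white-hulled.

252, 63, 21

The 12:3:1 ratio has 16 parts, so with N = 336 the expected counts are:
  black-hulled: 336 × 12/16 = 252
  gray-hulled: 336 × 3/16 = 63
  white-hulled: 336 × 1/16 = 21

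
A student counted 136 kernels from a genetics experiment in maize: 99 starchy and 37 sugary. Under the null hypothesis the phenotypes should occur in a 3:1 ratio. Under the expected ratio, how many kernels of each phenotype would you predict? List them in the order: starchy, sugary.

102, 34

Under the 3:1 hypothesis (Σ ratio = 4, N = 136):
  starchy: 136 × 3/4 = 102
  sugary: 136 × 1/4 = 34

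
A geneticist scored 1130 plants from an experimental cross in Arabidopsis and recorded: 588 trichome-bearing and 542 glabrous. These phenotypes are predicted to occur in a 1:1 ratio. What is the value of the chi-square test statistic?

1.873

Under the 1:1 hypothesis (Σ ratio = 2, N = 1130):
  trichome-bearing: 1130 × 1/2 = 565
  glabrous: 1130 × 1/2 = 565
χ² = Σ (O − E)² / E
  trichome-bearing: (588 − 565)² / 565 = 0.9363
  glabrous: (542 − 565)² / 565 = 0.9363
χ² = 0.9363 + 0.9363 = 1.8726 ≈ 1.873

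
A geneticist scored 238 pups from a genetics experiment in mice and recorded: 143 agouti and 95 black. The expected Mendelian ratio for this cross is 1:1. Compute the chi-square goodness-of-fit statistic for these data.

9.681

Expected counts for N = 238 under a 1:1 ratio (total parts = 2):
  agouti: 238 × 1/2 = 119
  black: 238 × 1/2 = 119
χ² = Σ (O − E)² / E
  agouti: (143 − 119)² / 119 = 4.8403
  black: (95 − 119)² / 119 = 4.8403
χ² = 4.8403 + 4.8403 = 9.6806 ≈ 9.681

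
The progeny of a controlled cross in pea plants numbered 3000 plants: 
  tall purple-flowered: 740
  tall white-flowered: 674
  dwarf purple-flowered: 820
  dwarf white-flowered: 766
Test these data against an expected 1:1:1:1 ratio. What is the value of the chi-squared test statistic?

Total ratio parts = 4. Expected numbers out of 3000:
  tall purple-flowered: 3000 × 1/4 = 750
  tall white-flowered: 3000 × 1/4 = 750
  dwarf purple-flowered: 3000 × 1/4 = 750
  dwarf white-flowered: 3000 × 1/4 = 750
χ² = Σ (O − E)² / E
  tall purple-flowered: (740 − 750)² / 750 = 0.1333
  tall white-flowered: (674 − 750)² / 750 = 7.7013
  dwarf purple-flowered: (820 − 750)² / 750 = 6.5333
  dwarf white-flowered: (766 − 750)² / 750 = 0.3413
χ² = 0.1333 + 7.7013 + 6.5333 + 0.3413 = 14.7092 ≈ 14.709

14.709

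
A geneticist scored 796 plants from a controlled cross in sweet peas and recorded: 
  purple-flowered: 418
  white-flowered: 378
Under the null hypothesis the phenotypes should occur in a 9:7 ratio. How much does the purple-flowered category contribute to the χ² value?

1.977

Total ratio parts = 16. Expected numbers out of 796:
  purple-flowered: 796 × 9/16 = 447.75
  white-flowered: 796 × 7/16 = 348.25
Contribution of purple-flowered: (418 − 447.75)² / 447.75 = 1.9767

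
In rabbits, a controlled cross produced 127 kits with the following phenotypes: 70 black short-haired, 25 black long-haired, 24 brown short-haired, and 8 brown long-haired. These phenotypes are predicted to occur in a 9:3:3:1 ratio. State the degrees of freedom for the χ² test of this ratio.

A goodness-of-fit test with 4 phenotype classes has df = 4 − 1 = 3.

3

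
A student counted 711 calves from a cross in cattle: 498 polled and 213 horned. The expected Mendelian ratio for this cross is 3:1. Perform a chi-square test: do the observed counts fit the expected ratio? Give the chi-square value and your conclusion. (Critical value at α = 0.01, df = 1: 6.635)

9.321; not consistent

Expected counts for N = 711 under a 3:1 ratio (total parts = 4):
  polled: 711 × 3/4 = 533.25
  horned: 711 × 1/4 = 177.75
χ² = Σ (O − E)² / E
  polled: (498 − 533.25)² / 533.25 = 2.3302
  horned: (213 − 177.75)² / 177.75 = 6.9905
χ² = 2.3302 + 6.9905 = 9.3207 ≈ 9.321
Degrees of freedom = 2 − 1 = 1; critical value at α = 0.01 is 6.635.
Since 9.321 > 6.635, we reject the null hypothesis — the data do not fit the 3:1 ratio.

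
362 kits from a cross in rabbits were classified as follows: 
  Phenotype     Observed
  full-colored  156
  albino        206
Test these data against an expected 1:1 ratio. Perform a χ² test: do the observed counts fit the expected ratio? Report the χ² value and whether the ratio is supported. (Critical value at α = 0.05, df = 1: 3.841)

6.906; not consistent

Under the 1:1 hypothesis (Σ ratio = 2, N = 362):
  full-colored: 362 × 1/2 = 181
  albino: 362 × 1/2 = 181
χ² = Σ (O − E)² / E
  full-colored: (156 − 181)² / 181 = 3.4530
  albino: (206 − 181)² / 181 = 3.4530
χ² = 3.4530 + 3.4530 = 6.906
Degrees of freedom = 2 − 1 = 1; critical value at α = 0.05 is 3.841.
Since 6.906 > 3.841, we reject the null hypothesis — the data do not fit the 1:1 ratio.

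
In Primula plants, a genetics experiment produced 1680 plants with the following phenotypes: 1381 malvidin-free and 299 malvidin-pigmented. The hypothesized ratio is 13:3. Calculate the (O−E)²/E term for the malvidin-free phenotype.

0.188

Under the 13:3 hypothesis (Σ ratio = 16, N = 1680):
  malvidin-free: 1680 × 13/16 = 1365
  malvidin-pigmented: 1680 × 3/16 = 315
Contribution of malvidin-free: (1381 − 1365)² / 1365 = 0.1875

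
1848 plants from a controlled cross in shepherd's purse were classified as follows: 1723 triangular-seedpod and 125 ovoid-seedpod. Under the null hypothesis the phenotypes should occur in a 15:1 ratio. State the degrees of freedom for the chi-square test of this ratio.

A goodness-of-fit test with 2 phenotype classes has df = 2 − 1 = 1.

1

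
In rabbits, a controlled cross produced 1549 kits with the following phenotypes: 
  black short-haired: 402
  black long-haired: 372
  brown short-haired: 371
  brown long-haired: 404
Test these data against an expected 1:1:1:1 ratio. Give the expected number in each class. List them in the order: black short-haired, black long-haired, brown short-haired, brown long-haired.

The 1:1:1:1 ratio has 4 parts, so with N = 1549 the expected counts are:
  black short-haired: 1549 × 1/4 = 387.25
  black long-haired: 1549 × 1/4 = 387.25
  brown short-haired: 1549 × 1/4 = 387.25
  brown long-haired: 1549 × 1/4 = 387.25

387.25, 387.25, 387.25, 387.25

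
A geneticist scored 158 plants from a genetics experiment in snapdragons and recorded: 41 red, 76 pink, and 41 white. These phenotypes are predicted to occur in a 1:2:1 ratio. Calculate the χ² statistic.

0.228

The 1:2:1 ratio has 4 parts, so with N = 158 the expected counts are:
  red: 158 × 1/4 = 39.5
  pink: 158 × 2/4 = 79
  white: 158 × 1/4 = 39.5
χ² = Σ (O − E)² / E
  red: (41 − 39.5)² / 39.5 = 0.0570
  pink: (76 − 79)² / 79 = 0.1139
  white: (41 − 39.5)² / 39.5 = 0.0570
χ² = 0.0570 + 0.1139 + 0.0570 = 0.2279 ≈ 0.228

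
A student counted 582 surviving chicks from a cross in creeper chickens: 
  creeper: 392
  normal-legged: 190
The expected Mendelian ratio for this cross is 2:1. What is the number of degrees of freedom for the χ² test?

1

A goodness-of-fit test with 2 phenotype classes has df = 2 − 1 = 1.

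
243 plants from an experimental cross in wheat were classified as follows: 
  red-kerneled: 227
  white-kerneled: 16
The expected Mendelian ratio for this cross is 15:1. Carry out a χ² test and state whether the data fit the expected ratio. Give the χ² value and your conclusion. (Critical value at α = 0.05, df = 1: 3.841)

Total ratio parts = 16. Expected numbers out of 243:
  red-kerneled: 243 × 15/16 = 227.8125
  white-kerneled: 243 × 1/16 = 15.1875
χ² = Σ (O − E)² / E
  red-kerneled: (227 − 227.8125)² / 227.8125 = 0.0029
  white-kerneled: (16 − 15.1875)² / 15.1875 = 0.0435
χ² = 0.0029 + 0.0435 = 0.0464 ≈ 0.046
Degrees of freedom = 2 − 1 = 1; critical value at α = 0.05 is 3.841.
Since 0.046 < 3.841, we fail to reject the null hypothesis — the data are consistent with the 15:1 ratio.

0.046; consistent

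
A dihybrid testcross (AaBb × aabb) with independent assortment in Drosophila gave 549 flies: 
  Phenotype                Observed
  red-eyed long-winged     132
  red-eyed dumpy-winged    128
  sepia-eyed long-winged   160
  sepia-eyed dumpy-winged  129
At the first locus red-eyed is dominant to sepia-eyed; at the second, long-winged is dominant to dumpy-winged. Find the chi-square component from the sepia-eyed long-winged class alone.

3.771

A dihybrid testcross with independent assortment gives a 1:1:1:1 ratio.
Expected counts for N = 549 under a 1:1:1:1 ratio (total parts = 4):
  red-eyed long-winged: 549 × 1/4 = 137.25
  red-eyed dumpy-winged: 549 × 1/4 = 137.25
  sepia-eyed long-winged: 549 × 1/4 = 137.25
  sepia-eyed dumpy-winged: 549 × 1/4 = 137.25
Contribution of sepia-eyed long-winged: (160 − 137.25)² / 137.25 = 3.7709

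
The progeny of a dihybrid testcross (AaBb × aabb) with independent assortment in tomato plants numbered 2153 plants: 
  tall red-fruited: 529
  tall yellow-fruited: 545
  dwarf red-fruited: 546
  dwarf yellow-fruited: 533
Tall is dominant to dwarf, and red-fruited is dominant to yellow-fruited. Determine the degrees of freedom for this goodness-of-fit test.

A dihybrid testcross with independent assortment gives a 1:1:1:1 ratio.
A goodness-of-fit test with 4 phenotype classes has df = 4 − 1 = 3.

3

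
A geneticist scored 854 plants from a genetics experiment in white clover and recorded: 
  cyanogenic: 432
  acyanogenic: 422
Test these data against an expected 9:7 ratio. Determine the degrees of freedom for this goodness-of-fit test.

1

A goodness-of-fit test with 2 phenotype classes has df = 2 − 1 = 1.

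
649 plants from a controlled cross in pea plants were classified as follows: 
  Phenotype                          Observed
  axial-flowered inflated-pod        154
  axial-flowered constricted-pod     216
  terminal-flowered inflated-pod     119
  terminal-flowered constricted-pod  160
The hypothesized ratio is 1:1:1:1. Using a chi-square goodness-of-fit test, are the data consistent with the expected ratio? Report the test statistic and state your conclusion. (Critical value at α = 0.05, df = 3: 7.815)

29.786; not consistent

Expected counts for N = 649 under a 1:1:1:1 ratio (total parts = 4):
  axial-flowered inflated-pod: 649 × 1/4 = 162.25
  axial-flowered constricted-pod: 649 × 1/4 = 162.25
  terminal-flowered inflated-pod: 649 × 1/4 = 162.25
  terminal-flowered constricted-pod: 649 × 1/4 = 162.25
χ² = Σ (O − E)² / E
  axial-flowered inflated-pod: (154 − 162.25)² / 162.25 = 0.4195
  axial-flowered constricted-pod: (216 − 162.25)² / 162.25 = 17.8062
  terminal-flowered inflated-pod: (119 − 162.25)² / 162.25 = 11.5289
  terminal-flowered constricted-pod: (160 − 162.25)² / 162.25 = 0.0312
χ² = 0.4195 + 17.8062 + 11.5289 + 0.0312 = 29.7858 ≈ 29.786
Degrees of freedom = 4 − 1 = 3; critical value at α = 0.05 is 7.815.
Since 29.786 > 7.815, we reject the null hypothesis — the data do not fit the 1:1:1:1 ratio.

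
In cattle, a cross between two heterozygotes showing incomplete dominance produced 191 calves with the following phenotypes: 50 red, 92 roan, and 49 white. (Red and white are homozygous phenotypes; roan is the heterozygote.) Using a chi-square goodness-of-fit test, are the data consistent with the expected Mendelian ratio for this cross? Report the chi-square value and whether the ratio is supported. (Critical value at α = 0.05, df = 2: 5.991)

With incomplete dominance, a heterozygote × heterozygote cross gives a 1:2:1 phenotypic ratio.
Under the 1:2:1 hypothesis (Σ ratio = 4, N = 191):
  red: 191 × 1/4 = 47.75
  roan: 191 × 2/4 = 95.5
  white: 191 × 1/4 = 47.75
χ² = Σ (O − E)² / E
  red: (50 − 47.75)² / 47.75 = 0.1060
  roan: (92 − 95.5)² / 95.5 = 0.1283
  white: (49 − 47.75)² / 47.75 = 0.0327
χ² = 0.1060 + 0.1283 + 0.0327 = 0.267
Degrees of freedom = 3 − 1 = 2; critical value at α = 0.05 is 5.991.
Since 0.267 < 5.991, we fail to reject the null hypothesis — the data are consistent with the 1:2:1 ratio.

0.267; consistent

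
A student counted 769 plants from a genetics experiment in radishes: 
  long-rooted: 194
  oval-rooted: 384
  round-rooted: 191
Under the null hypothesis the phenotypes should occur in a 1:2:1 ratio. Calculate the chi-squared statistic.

0.025

The 1:2:1 ratio has 4 parts, so with N = 769 the expected counts are:
  long-rooted: 769 × 1/4 = 192.25
  oval-rooted: 769 × 2/4 = 384.5
  round-rooted: 769 × 1/4 = 192.25
χ² = Σ (O − E)² / E
  long-rooted: (194 − 192.25)² / 192.25 = 0.0159
  oval-rooted: (384 − 384.5)² / 384.5 = 0.0007
  round-rooted: (191 − 192.25)² / 192.25 = 0.0081
χ² = 0.0159 + 0.0007 + 0.0081 = 0.0247 ≈ 0.025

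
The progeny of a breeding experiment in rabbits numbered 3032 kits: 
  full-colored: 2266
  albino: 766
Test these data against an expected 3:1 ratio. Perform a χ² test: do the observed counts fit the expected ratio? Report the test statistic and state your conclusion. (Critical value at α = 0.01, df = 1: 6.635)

Expected counts for N = 3032 under a 3:1 ratio (total parts = 4):
  full-colored: 3032 × 3/4 = 2274
  albino: 3032 × 1/4 = 758
χ² = Σ (O − E)² / E
  full-colored: (2266 − 2274)² / 2274 = 0.0281
  albino: (766 − 758)² / 758 = 0.0844
χ² = 0.0281 + 0.0844 = 0.1125 ≈ 0.113
Degrees of freedom = 2 − 1 = 1; critical value at α = 0.01 is 6.635.
Since 0.113 < 6.635, we fail to reject the null hypothesis — the data are consistent with the 3:1 ratio.

0.113; consistent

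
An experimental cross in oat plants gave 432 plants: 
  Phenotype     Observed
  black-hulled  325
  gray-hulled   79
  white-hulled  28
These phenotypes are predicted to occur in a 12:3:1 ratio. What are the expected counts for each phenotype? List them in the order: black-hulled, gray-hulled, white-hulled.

Expected counts for N = 432 under a 12:3:1 ratio (total parts = 16):
  black-hulled: 432 × 12/16 = 324
  gray-hulled: 432 × 3/16 = 81
  white-hulled: 432 × 1/16 = 27

324, 81, 27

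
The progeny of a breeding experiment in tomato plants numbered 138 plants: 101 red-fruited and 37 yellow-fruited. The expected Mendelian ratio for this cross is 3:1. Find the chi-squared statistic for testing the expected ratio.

0.242

Under the 3:1 hypothesis (Σ ratio = 4, N = 138):
  red-fruited: 138 × 3/4 = 103.5
  yellow-fruited: 138 × 1/4 = 34.5
χ² = Σ (O − E)² / E
  red-fruited: (101 − 103.5)² / 103.5 = 0.0604
  yellow-fruited: (37 − 34.5)² / 34.5 = 0.1812
χ² = 0.0604 + 0.1812 = 0.2416 ≈ 0.242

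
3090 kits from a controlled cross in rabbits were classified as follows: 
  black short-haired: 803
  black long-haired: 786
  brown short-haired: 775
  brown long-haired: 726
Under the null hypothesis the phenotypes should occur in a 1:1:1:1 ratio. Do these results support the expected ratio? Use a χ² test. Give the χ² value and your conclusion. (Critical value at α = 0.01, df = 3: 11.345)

4.247; consistent

Expected counts for N = 3090 under a 1:1:1:1 ratio (total parts = 4):
  black short-haired: 3090 × 1/4 = 772.5
  black long-haired: 3090 × 1/4 = 772.5
  brown short-haired: 3090 × 1/4 = 772.5
  brown long-haired: 3090 × 1/4 = 772.5
χ² = Σ (O − E)² / E
  black short-haired: (803 − 772.5)² / 772.5 = 1.2042
  black long-haired: (786 − 772.5)² / 772.5 = 0.2359
  brown short-haired: (775 − 772.5)² / 772.5 = 0.0081
  brown long-haired: (726 − 772.5)² / 772.5 = 2.7990
χ² = 1.2042 + 0.2359 + 0.0081 + 2.7990 = 4.2472 ≈ 4.247
Degrees of freedom = 4 − 1 = 3; critical value at α = 0.01 is 11.345.
Since 4.247 < 11.345, we fail to reject the null hypothesis — the data are consistent with the 1:1:1:1 ratio.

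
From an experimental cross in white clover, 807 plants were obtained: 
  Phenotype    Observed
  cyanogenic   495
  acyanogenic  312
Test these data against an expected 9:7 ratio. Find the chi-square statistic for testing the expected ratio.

8.490

Expected counts for N = 807 under a 9:7 ratio (total parts = 16):
  cyanogenic: 807 × 9/16 = 453.9375
  acyanogenic: 807 × 7/16 = 353.0625
χ² = Σ (O − E)² / E
  cyanogenic: (495 − 453.9375)² / 453.9375 = 3.7145
  acyanogenic: (312 − 353.0625)² / 353.0625 = 4.7757
χ² = 3.7145 + 4.7757 = 8.4902 ≈ 8.490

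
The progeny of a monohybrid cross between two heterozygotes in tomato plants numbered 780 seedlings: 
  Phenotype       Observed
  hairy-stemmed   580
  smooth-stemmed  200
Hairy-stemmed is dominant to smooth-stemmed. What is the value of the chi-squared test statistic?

For a monohybrid cross between heterozygotes with complete dominance, the expected phenotypic ratio is 3:1.
Expected counts for N = 780 under a 3:1 ratio (total parts = 4):
  hairy-stemmed: 780 × 3/4 = 585
  smooth-stemmed: 780 × 1/4 = 195
χ² = Σ (O − E)² / E
  hairy-stemmed: (580 − 585)² / 585 = 0.0427
  smooth-stemmed: (200 − 195)² / 195 = 0.1282
χ² = 0.0427 + 0.1282 = 0.1709 ≈ 0.171

0.171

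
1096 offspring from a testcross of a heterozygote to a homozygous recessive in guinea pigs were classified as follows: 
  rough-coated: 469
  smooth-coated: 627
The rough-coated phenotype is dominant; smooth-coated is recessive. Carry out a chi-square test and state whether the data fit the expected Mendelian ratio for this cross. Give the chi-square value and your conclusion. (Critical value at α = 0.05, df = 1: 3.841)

A testcross of a heterozygote (Aa × aa) gives a 1:1 phenotypic ratio.
The 1:1 ratio has 2 parts, so with N = 1096 the expected counts are:
  rough-coated: 1096 × 1/2 = 548
  smooth-coated: 1096 × 1/2 = 548
χ² = Σ (O − E)² / E
  rough-coated: (469 − 548)² / 548 = 11.3887
  smooth-coated: (627 − 548)² / 548 = 11.3887
χ² = 11.3887 + 11.3887 = 22.7774 ≈ 22.777
Degrees of freedom = 2 − 1 = 1; critical value at α = 0.05 is 3.841.
Since 22.777 > 3.841, we reject the null hypothesis — the data do not fit the 1:1 ratio.

22.777; not consistent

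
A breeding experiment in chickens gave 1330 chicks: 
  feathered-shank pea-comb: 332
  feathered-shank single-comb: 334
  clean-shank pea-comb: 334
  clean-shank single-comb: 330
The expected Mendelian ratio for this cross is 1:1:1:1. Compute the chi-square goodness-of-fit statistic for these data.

Under the 1:1:1:1 hypothesis (Σ ratio = 4, N = 1330):
  feathered-shank pea-comb: 1330 × 1/4 = 332.5
  feathered-shank single-comb: 1330 × 1/4 = 332.5
  clean-shank pea-comb: 1330 × 1/4 = 332.5
  clean-shank single-comb: 1330 × 1/4 = 332.5
χ² = Σ (O − E)² / E
  feathered-shank pea-comb: (332 − 332.5)² / 332.5 = 0.0008
  feathered-shank single-comb: (334 − 332.5)² / 332.5 = 0.0068
  clean-shank pea-comb: (334 − 332.5)² / 332.5 = 0.0068
  clean-shank single-comb: (330 − 332.5)² / 332.5 = 0.0188
χ² = 0.0008 + 0.0068 + 0.0068 + 0.0188 = 0.0332 ≈ 0.033

0.033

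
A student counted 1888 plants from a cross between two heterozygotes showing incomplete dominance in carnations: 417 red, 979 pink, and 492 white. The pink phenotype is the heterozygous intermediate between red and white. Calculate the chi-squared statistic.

8.554

With incomplete dominance, a heterozygote × heterozygote cross gives a 1:2:1 phenotypic ratio.
Under the 1:2:1 hypothesis (Σ ratio = 4, N = 1888):
  red: 1888 × 1/4 = 472
  pink: 1888 × 2/4 = 944
  white: 1888 × 1/4 = 472
χ² = Σ (O − E)² / E
  red: (417 − 472)² / 472 = 6.4089
  pink: (979 − 944)² / 944 = 1.2977
  white: (492 − 472)² / 472 = 0.8475
χ² = 6.4089 + 1.2977 + 0.8475 = 8.5541 ≈ 8.554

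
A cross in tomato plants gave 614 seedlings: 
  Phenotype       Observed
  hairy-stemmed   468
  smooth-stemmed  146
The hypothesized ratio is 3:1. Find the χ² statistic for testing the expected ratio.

0.489

Expected counts for N = 614 under a 3:1 ratio (total parts = 4):
  hairy-stemmed: 614 × 3/4 = 460.5
  smooth-stemmed: 614 × 1/4 = 153.5
χ² = Σ (O − E)² / E
  hairy-stemmed: (468 − 460.5)² / 460.5 = 0.1221
  smooth-stemmed: (146 − 153.5)² / 153.5 = 0.3664
χ² = 0.1221 + 0.3664 = 0.4885 ≈ 0.489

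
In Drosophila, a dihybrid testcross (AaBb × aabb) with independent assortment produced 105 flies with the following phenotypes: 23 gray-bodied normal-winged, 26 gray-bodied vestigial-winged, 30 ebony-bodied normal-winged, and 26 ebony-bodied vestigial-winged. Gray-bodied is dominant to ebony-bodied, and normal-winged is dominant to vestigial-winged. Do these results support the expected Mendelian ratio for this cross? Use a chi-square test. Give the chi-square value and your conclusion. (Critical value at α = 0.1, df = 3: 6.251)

A dihybrid testcross with independent assortment gives a 1:1:1:1 ratio.
Total ratio parts = 4. Expected numbers out of 105:
  gray-bodied normal-winged: 105 × 1/4 = 26.25
  gray-bodied vestigial-winged: 105 × 1/4 = 26.25
  ebony-bodied normal-winged: 105 × 1/4 = 26.25
  ebony-bodied vestigial-winged: 105 × 1/4 = 26.25
χ² = Σ (O − E)² / E
  gray-bodied normal-winged: (23 − 26.25)² / 26.25 = 0.4024
  gray-bodied vestigial-winged: (26 − 26.25)² / 26.25 = 0.0024
  ebony-bodied normal-winged: (30 − 26.25)² / 26.25 = 0.5357
  ebony-bodied vestigial-winged: (26 − 26.25)² / 26.25 = 0.0024
χ² = 0.4024 + 0.0024 + 0.5357 + 0.0024 = 0.9429 ≈ 0.943
Degrees of freedom = 4 − 1 = 3; critical value at α = 0.1 is 6.251.
Since 0.943 < 6.251, we fail to reject the null hypothesis — the data are consistent with the 1:1:1:1 ratio.

0.943; consistent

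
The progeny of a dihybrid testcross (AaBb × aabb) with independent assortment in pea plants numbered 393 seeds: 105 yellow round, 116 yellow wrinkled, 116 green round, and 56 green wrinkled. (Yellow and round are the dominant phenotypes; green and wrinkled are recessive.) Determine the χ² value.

25.046

A dihybrid testcross with independent assortment gives a 1:1:1:1 ratio.
The 1:1:1:1 ratio has 4 parts, so with N = 393 the expected counts are:
  yellow round: 393 × 1/4 = 98.25
  yellow wrinkled: 393 × 1/4 = 98.25
  green round: 393 × 1/4 = 98.25
  green wrinkled: 393 × 1/4 = 98.25
χ² = Σ (O − E)² / E
  yellow round: (105 − 98.25)² / 98.25 = 0.4637
  yellow wrinkled: (116 − 98.25)² / 98.25 = 3.2067
  green round: (116 − 98.25)² / 98.25 = 3.2067
  green wrinkled: (56 − 98.25)² / 98.25 = 18.1686
χ² = 0.4637 + 3.2067 + 3.2067 + 18.1686 = 25.0457 ≈ 25.046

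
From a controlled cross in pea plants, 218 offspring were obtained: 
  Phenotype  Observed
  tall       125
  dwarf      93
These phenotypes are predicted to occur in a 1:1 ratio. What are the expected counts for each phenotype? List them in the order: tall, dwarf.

The 1:1 ratio has 2 parts, so with N = 218 the expected counts are:
  tall: 218 × 1/2 = 109
  dwarf: 218 × 1/2 = 109

109, 109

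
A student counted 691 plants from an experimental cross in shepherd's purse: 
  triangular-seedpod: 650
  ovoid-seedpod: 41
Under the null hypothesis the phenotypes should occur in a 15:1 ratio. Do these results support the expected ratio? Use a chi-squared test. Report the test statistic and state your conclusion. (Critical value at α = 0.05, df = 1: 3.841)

0.118; consistent

Expected counts for N = 691 under a 15:1 ratio (total parts = 16):
  triangular-seedpod: 691 × 15/16 = 647.8125
  ovoid-seedpod: 691 × 1/16 = 43.1875
χ² = Σ (O − E)² / E
  triangular-seedpod: (650 − 647.8125)² / 647.8125 = 0.0074
  ovoid-seedpod: (41 − 43.1875)² / 43.1875 = 0.1108
χ² = 0.0074 + 0.1108 = 0.1182 ≈ 0.118
Degrees of freedom = 2 − 1 = 1; critical value at α = 0.05 is 3.841.
Since 0.118 < 3.841, we fail to reject the null hypothesis — the data are consistent with the 15:1 ratio.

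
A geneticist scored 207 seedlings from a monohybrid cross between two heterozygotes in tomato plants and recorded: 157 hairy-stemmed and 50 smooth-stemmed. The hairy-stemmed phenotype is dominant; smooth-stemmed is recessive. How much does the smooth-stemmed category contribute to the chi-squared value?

For a monohybrid cross between heterozygotes with complete dominance, the expected phenotypic ratio is 3:1.
Total ratio parts = 4. Expected numbers out of 207:
  hairy-stemmed: 207 × 3/4 = 155.25
  smooth-stemmed: 207 × 1/4 = 51.75
Contribution of smooth-stemmed: (50 − 51.75)² / 51.75 = 0.0592

0.059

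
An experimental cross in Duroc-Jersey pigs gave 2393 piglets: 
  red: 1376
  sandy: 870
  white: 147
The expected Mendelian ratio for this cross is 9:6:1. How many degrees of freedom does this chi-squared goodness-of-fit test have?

A goodness-of-fit test with 3 phenotype classes has df = 3 − 1 = 2.

2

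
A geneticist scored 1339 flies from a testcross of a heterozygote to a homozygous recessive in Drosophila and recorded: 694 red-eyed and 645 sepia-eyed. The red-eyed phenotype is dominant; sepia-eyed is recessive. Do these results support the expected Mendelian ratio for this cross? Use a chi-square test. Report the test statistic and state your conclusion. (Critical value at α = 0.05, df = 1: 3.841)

1.793; consistent

A testcross of a heterozygote (Aa × aa) gives a 1:1 phenotypic ratio.
The 1:1 ratio has 2 parts, so with N = 1339 the expected counts are:
  red-eyed: 1339 × 1/2 = 669.5
  sepia-eyed: 1339 × 1/2 = 669.5
χ² = Σ (O − E)² / E
  red-eyed: (694 − 669.5)² / 669.5 = 0.8966
  sepia-eyed: (645 − 669.5)² / 669.5 = 0.8966
χ² = 0.8966 + 0.8966 = 1.7932 ≈ 1.793
Degrees of freedom = 2 − 1 = 1; critical value at α = 0.05 is 3.841.
Since 1.793 < 3.841, we fail to reject the null hypothesis — the data are consistent with the 1:1 ratio.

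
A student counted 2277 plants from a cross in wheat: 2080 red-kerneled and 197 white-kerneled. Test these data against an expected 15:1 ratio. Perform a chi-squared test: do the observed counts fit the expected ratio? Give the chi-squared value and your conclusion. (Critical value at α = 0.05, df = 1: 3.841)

22.416; not consistent

Expected counts for N = 2277 under a 15:1 ratio (total parts = 16):
  red-kerneled: 2277 × 15/16 = 2134.6875
  white-kerneled: 2277 × 1/16 = 142.3125
χ² = Σ (O − E)² / E
  red-kerneled: (2080 − 2134.6875)² / 2134.6875 = 1.4010
  white-kerneled: (197 − 142.3125)² / 142.3125 = 21.0152
χ² = 1.4010 + 21.0152 = 22.4162 ≈ 22.416
Degrees of freedom = 2 − 1 = 1; critical value at α = 0.05 is 3.841.
Since 22.416 > 3.841, we reject the null hypothesis — the data do not fit the 15:1 ratio.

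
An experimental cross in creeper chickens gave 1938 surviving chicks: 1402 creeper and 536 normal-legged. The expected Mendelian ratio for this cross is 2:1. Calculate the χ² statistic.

Total ratio parts = 3. Expected numbers out of 1938:
  creeper: 1938 × 2/3 = 1292
  normal-legged: 1938 × 1/3 = 646
χ² = Σ (O − E)² / E
  creeper: (1402 − 1292)² / 1292 = 9.3653
  normal-legged: (536 − 646)² / 646 = 18.7307
χ² = 9.3653 + 18.7307 = 28.096

28.096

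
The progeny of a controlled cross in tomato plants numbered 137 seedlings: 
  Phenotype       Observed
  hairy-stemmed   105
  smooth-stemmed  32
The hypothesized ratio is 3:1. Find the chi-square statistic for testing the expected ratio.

0.197

Expected counts for N = 137 under a 3:1 ratio (total parts = 4):
  hairy-stemmed: 137 × 3/4 = 102.75
  smooth-stemmed: 137 × 1/4 = 34.25
χ² = Σ (O − E)² / E
  hairy-stemmed: (105 − 102.75)² / 102.75 = 0.0493
  smooth-stemmed: (32 − 34.25)² / 34.25 = 0.1478
χ² = 0.0493 + 0.1478 = 0.1971 ≈ 0.197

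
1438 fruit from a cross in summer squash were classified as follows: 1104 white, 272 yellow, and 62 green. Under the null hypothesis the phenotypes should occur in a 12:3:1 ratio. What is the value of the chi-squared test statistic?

9.269

Total ratio parts = 16. Expected numbers out of 1438:
  white: 1438 × 12/16 = 1078.5
  yellow: 1438 × 3/16 = 269.625
  green: 1438 × 1/16 = 89.875
χ² = Σ (O − E)² / E
  white: (1104 − 1078.5)² / 1078.5 = 0.6029
  yellow: (272 − 269.625)² / 269.625 = 0.0209
  green: (62 − 89.875)² / 89.875 = 8.6455
χ² = 0.6029 + 0.0209 + 8.6455 = 9.2693 ≈ 9.269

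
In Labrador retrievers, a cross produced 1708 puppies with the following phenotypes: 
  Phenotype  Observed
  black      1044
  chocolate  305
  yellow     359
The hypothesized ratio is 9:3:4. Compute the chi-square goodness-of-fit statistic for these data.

Under the 9:3:4 hypothesis (Σ ratio = 16, N = 1708):
  black: 1708 × 9/16 = 960.75
  chocolate: 1708 × 3/16 = 320.25
  yellow: 1708 × 4/16 = 427
χ² = Σ (O − E)² / E
  black: (1044 − 960.75)² / 960.75 = 7.2137
  chocolate: (305 − 320.25)² / 320.25 = 0.7262
  yellow: (359 − 427)² / 427 = 10.8290
χ² = 7.2137 + 0.7262 + 10.8290 = 18.7689 ≈ 18.769

18.769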